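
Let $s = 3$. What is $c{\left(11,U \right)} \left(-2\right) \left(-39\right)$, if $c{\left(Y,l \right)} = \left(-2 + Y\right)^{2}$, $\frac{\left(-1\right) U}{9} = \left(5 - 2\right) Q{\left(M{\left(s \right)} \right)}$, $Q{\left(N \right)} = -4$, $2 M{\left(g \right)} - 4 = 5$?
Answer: $6318$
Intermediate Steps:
$M{\left(g \right)} = \frac{9}{2}$ ($M{\left(g \right)} = 2 + \frac{1}{2} \cdot 5 = 2 + \frac{5}{2} = \frac{9}{2}$)
$U = 108$ ($U = - 9 \left(5 - 2\right) \left(-4\right) = - 9 \cdot 3 \left(-4\right) = \left(-9\right) \left(-12\right) = 108$)
$c{\left(11,U \right)} \left(-2\right) \left(-39\right) = \left(-2 + 11\right)^{2} \left(-2\right) \left(-39\right) = 9^{2} \left(-2\right) \left(-39\right) = 81 \left(-2\right) \left(-39\right) = \left(-162\right) \left(-39\right) = 6318$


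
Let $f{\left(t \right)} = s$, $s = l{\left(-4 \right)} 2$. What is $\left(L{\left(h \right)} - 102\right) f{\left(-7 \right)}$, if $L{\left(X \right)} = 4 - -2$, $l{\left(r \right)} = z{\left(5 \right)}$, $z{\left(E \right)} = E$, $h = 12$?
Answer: $-960$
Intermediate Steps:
$l{\left(r \right)} = 5$
$s = 10$ ($s = 5 \cdot 2 = 10$)
$L{\left(X \right)} = 6$ ($L{\left(X \right)} = 4 + 2 = 6$)
$f{\left(t \right)} = 10$
$\left(L{\left(h \right)} - 102\right) f{\left(-7 \right)} = \left(6 - 102\right) 10 = \left(-96\right) 10 = -960$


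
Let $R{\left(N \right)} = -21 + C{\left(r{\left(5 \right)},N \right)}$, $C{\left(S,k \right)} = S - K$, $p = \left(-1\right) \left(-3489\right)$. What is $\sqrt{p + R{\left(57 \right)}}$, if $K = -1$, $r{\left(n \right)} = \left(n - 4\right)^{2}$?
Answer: $\sqrt{3470} \approx 58.907$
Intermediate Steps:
$r{\left(n \right)} = \left(-4 + n\right)^{2}$
$p = 3489$
$C{\left(S,k \right)} = 1 + S$ ($C{\left(S,k \right)} = S - -1 = S + 1 = 1 + S$)
$R{\left(N \right)} = -19$ ($R{\left(N \right)} = -21 + \left(1 + \left(-4 + 5\right)^{2}\right) = -21 + \left(1 + 1^{2}\right) = -21 + \left(1 + 1\right) = -21 + 2 = -19$)
$\sqrt{p + R{\left(57 \right)}} = \sqrt{3489 - 19} = \sqrt{3470}$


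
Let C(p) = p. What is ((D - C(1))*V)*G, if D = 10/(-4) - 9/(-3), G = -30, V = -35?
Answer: -525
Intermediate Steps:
D = 1/2 (D = 10*(-1/4) - 9*(-1/3) = -5/2 + 3 = 1/2 ≈ 0.50000)
((D - C(1))*V)*G = ((1/2 - 1*1)*(-35))*(-30) = ((1/2 - 1)*(-35))*(-30) = -1/2*(-35)*(-30) = (35/2)*(-30) = -525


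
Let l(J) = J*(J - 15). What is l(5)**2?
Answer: 2500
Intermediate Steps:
l(J) = J*(-15 + J)
l(5)**2 = (5*(-15 + 5))**2 = (5*(-10))**2 = (-50)**2 = 2500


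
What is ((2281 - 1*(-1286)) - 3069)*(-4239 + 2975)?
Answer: -629472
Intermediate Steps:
((2281 - 1*(-1286)) - 3069)*(-4239 + 2975) = ((2281 + 1286) - 3069)*(-1264) = (3567 - 3069)*(-1264) = 498*(-1264) = -629472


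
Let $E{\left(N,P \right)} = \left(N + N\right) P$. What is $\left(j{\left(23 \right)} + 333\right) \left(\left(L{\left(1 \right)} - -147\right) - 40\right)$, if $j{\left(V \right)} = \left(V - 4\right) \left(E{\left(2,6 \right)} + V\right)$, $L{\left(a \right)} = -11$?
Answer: $117696$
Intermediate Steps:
$E{\left(N,P \right)} = 2 N P$
$j{\left(V \right)} = \left(-4 + V\right) \left(24 + V\right)$ ($j{\left(V \right)} = \left(V - 4\right) \left(2 \cdot 2 \cdot 6 + V\right) = \left(-4 + V\right) \left(24 + V\right)$)
$\left(j{\left(23 \right)} + 333\right) \left(\left(L{\left(1 \right)} - -147\right) - 40\right) = \left(\left(-96 + 23^{2} + 20 \cdot 23\right) + 333\right) \left(\left(-11 - -147\right) - 40\right) = \left(\left(-96 + 529 + 460\right) + 333\right) \left(\left(-11 + 147\right) - 40\right) = \left(893 + 333\right) \left(136 - 40\right) = 1226 \cdot 96 = 117696$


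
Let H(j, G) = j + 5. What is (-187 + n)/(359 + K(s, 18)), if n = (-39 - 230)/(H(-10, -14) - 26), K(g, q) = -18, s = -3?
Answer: -5528/10571 ≈ -0.52294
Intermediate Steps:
H(j, G) = 5 + j
n = 269/31 (n = (-39 - 230)/((5 - 10) - 26) = -269/(-5 - 26) = -269/(-31) = -269*(-1/31) = 269/31 ≈ 8.6774)
(-187 + n)/(359 + K(s, 18)) = (-187 + 269/31)/(359 - 18) = -5528/31/341 = -5528/31*1/341 = -5528/10571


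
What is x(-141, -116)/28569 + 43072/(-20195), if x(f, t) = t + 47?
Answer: -410639141/192316985 ≈ -2.1352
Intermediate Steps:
x(f, t) = 47 + t
x(-141, -116)/28569 + 43072/(-20195) = (47 - 116)/28569 + 43072/(-20195) = -69*1/28569 + 43072*(-1/20195) = -23/9523 - 43072/20195 = -410639141/192316985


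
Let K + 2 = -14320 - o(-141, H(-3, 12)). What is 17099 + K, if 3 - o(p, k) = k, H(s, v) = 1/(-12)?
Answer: 33287/12 ≈ 2773.9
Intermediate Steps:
H(s, v) = -1/12
o(p, k) = 3 - k
K = -171901/12 (K = -2 + (-14320 - (3 - 1*(-1/12))) = -2 + (-14320 - (3 + 1/12)) = -2 + (-14320 - 1*37/12) = -2 + (-14320 - 37/12) = -2 - 171877/12 = -171901/12 ≈ -14325.)
17099 + K = 17099 - 171901/12 = 33287/12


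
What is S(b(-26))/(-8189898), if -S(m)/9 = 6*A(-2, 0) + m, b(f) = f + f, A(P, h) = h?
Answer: -78/1364983 ≈ -5.7144e-5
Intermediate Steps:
b(f) = 2*f
S(m) = -9*m (S(m) = -9*(6*0 + m) = -9*(0 + m) = -9*m)
S(b(-26))/(-8189898) = -18*(-26)/(-8189898) = -9*(-52)*(-1/8189898) = 468*(-1/8189898) = -78/1364983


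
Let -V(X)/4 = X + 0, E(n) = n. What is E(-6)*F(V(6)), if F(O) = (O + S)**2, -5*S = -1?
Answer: -84966/25 ≈ -3398.6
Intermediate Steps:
V(X) = -4*X (V(X) = -4*(X + 0) = -4*X)
S = 1/5 (S = -1/5*(-1) = 1/5 ≈ 0.20000)
F(O) = (1/5 + O)**2 (F(O) = (O + 1/5)**2 = (1/5 + O)**2)
E(-6)*F(V(6)) = -6*(1 + 5*(-4*6))**2/25 = -6*(1 + 5*(-24))**2/25 = -6*(1 - 120)**2/25 = -6*(-119)**2/25 = -6*14161/25 = -84966/25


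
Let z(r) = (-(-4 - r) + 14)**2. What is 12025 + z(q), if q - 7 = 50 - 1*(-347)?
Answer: 190109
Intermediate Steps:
q = 404 (q = 7 + (50 - 1*(-347)) = 7 + (50 + 347) = 7 + 397 = 404)
z(r) = (18 + r)**2 (z(r) = ((4 + r) + 14)**2 = (18 + r)**2)
12025 + z(q) = 12025 + (18 + 404)**2 = 12025 + 422**2 = 12025 + 178084 = 190109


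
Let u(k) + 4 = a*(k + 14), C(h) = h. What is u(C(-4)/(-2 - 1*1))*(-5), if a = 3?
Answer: -210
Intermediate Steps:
u(k) = 38 + 3*k (u(k) = -4 + 3*(k + 14) = -4 + 3*(14 + k) = -4 + (42 + 3*k) = 38 + 3*k)
u(C(-4)/(-2 - 1*1))*(-5) = (38 + 3*(-4/(-2 - 1*1)))*(-5) = (38 + 3*(-4/(-2 - 1)))*(-5) = (38 + 3*(-4/(-3)))*(-5) = (38 + 3*(-4*(-⅓)))*(-5) = (38 + 3*(4/3))*(-5) = (38 + 4)*(-5) = 42*(-5) = -210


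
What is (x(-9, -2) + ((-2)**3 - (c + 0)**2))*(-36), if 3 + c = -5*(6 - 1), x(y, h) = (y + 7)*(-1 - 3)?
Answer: 28224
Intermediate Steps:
x(y, h) = -28 - 4*y (x(y, h) = (7 + y)*(-4) = -28 - 4*y)
c = -28 (c = -3 - 5*(6 - 1) = -3 - 5*5 = -3 - 25 = -28)
(x(-9, -2) + ((-2)**3 - (c + 0)**2))*(-36) = ((-28 - 4*(-9)) + ((-2)**3 - (-28 + 0)**2))*(-36) = ((-28 + 36) + (-8 - 1*(-28)**2))*(-36) = (8 + (-8 - 1*784))*(-36) = (8 + (-8 - 784))*(-36) = (8 - 792)*(-36) = -784*(-36) = 28224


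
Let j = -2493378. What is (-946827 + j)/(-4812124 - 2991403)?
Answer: 202365/459031 ≈ 0.44085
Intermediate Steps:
(-946827 + j)/(-4812124 - 2991403) = (-946827 - 2493378)/(-4812124 - 2991403) = -3440205/(-7803527) = -3440205*(-1/7803527) = 202365/459031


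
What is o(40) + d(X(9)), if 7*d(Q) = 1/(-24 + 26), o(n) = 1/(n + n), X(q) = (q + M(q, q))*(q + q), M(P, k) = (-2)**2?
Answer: 47/560 ≈ 0.083929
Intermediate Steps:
M(P, k) = 4
X(q) = 2*q*(4 + q) (X(q) = (q + 4)*(q + q) = (4 + q)*(2*q) = 2*q*(4 + q))
o(n) = 1/(2*n)
d(Q) = 1/14 (d(Q) = 1/(7*(-24 + 26)) = (1/7)/2 = (1/7)*(1/2) = 1/14)
o(40) + d(X(9)) = (1/2)/40 + 1/14 = (1/2)*(1/40) + 1/14 = 1/80 + 1/14 = 47/560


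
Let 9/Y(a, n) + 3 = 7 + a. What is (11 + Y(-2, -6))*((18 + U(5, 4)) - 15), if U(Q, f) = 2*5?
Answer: 403/2 ≈ 201.50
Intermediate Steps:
U(Q, f) = 10
Y(a, n) = 9/(4 + a) (Y(a, n) = 9/(-3 + (7 + a)) = 9/(4 + a))
(11 + Y(-2, -6))*((18 + U(5, 4)) - 15) = (11 + 9/(4 - 2))*((18 + 10) - 15) = (11 + 9/2)*(28 - 15) = (11 + 9*(1/2))*13 = (11 + 9/2)*13 = (31/2)*13 = 403/2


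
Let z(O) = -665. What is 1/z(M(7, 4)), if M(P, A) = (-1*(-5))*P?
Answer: -1/665 ≈ -0.0015038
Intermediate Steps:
M(P, A) = 5*P
1/z(M(7, 4)) = 1/(-665) = -1/665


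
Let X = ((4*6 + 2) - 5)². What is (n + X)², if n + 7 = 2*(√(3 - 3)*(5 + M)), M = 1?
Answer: 188356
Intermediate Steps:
n = -7 (n = -7 + 2*(√(3 - 3)*(5 + 1)) = -7 + 2*(√0*6) = -7 + 2*(0*6) = -7 + 2*0 = -7 + 0 = -7)
X = 441 (X = ((24 + 2) - 5)² = (26 - 5)² = 21² = 441)
(n + X)² = (-7 + 441)² = 434² = 188356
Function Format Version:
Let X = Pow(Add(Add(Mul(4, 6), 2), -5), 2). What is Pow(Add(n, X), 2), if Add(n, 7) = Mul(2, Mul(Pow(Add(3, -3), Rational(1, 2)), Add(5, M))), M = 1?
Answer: 188356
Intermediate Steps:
n = -7 (n = Add(-7, Mul(2, Mul(Pow(Add(3, -3), Rational(1, 2)), Add(5, 1)))) = Add(-7, Mul(2, Mul(Pow(0, Rational(1, 2)), 6))) = Add(-7, Mul(2, Mul(0, 6))) = Add(-7, Mul(2, 0)) = Add(-7, 0) = -7)
X = 441 (X = Pow(Add(Add(24, 2), -5), 2) = Pow(Add(26, -5), 2) = Pow(21, 2) = 441)
Pow(Add(n, X), 2) = Pow(Add(-7, 441), 2) = Pow(434, 2) = 188356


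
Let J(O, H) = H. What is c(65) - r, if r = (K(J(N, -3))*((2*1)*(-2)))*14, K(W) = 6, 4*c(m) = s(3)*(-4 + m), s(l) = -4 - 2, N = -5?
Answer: 489/2 ≈ 244.50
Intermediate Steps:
s(l) = -6
c(m) = 6 - 3*m/2 (c(m) = (-6*(-4 + m))/4 = (24 - 6*m)/4 = 6 - 3*m/2)
r = -336 (r = (6*((2*1)*(-2)))*14 = (6*(2*(-2)))*14 = (6*(-4))*14 = -24*14 = -336)
c(65) - r = (6 - 3/2*65) - 1*(-336) = (6 - 195/2) + 336 = -183/2 + 336 = 489/2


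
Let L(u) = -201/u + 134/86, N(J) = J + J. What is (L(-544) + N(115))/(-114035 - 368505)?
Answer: -5425251/11287575680 ≈ -0.00048064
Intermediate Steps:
N(J) = 2*J
L(u) = 67/43 - 201/u (L(u) = -201/u + 134*(1/86) = -201/u + 67/43 = 67/43 - 201/u)
(L(-544) + N(115))/(-114035 - 368505) = ((67/43 - 201/(-544)) + 2*115)/(-114035 - 368505) = ((67/43 - 201*(-1/544)) + 230)/(-482540) = ((67/43 + 201/544) + 230)*(-1/482540) = (45091/23392 + 230)*(-1/482540) = (5425251/23392)*(-1/482540) = -5425251/11287575680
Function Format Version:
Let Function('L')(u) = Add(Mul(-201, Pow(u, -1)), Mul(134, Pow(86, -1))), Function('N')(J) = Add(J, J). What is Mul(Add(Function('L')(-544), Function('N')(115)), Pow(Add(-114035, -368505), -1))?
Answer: Rational(-5425251, 11287575680) ≈ -0.00048064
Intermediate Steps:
Function('N')(J) = Mul(2, J)
Function('L')(u) = Add(Rational(67, 43), Mul(-201, Pow(u, -1))) (Function('L')(u) = Add(Mul(-201, Pow(u, -1)), Mul(134, Rational(1, 86))) = Add(Mul(-201, Pow(u, -1)), Rational(67, 43)) = Add(Rational(67, 43), Mul(-201, Pow(u, -1))))
Mul(Add(Function('L')(-544), Function('N')(115)), Pow(Add(-114035, -368505), -1)) = Mul(Add(Add(Rational(67, 43), Mul(-201, Pow(-544, -1))), Mul(2, 115)), Pow(Add(-114035, -368505), -1)) = Mul(Add(Add(Rational(67, 43), Mul(-201, Rational(-1, 544))), 230), Pow(-482540, -1)) = Mul(Add(Add(Rational(67, 43), Rational(201, 544)), 230), Rational(-1, 482540)) = Mul(Add(Rational(45091, 23392), 230), Rational(-1, 482540)) = Mul(Rational(5425251, 23392), Rational(-1, 482540)) = Rational(-5425251, 11287575680)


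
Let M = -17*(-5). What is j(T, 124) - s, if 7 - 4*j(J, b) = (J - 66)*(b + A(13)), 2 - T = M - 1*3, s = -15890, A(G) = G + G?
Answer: 85467/4 ≈ 21367.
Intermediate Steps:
A(G) = 2*G
M = 85
T = -80 (T = 2 - (85 - 1*3) = 2 - (85 - 3) = 2 - 1*82 = 2 - 82 = -80)
j(J, b) = 7/4 - (-66 + J)*(26 + b)/4 (j(J, b) = 7/4 - (J - 66)*(b + 2*13)/4 = 7/4 - (-66 + J)*(b + 26)/4 = 7/4 - (-66 + J)*(26 + b)/4)
j(T, 124) - s = (1723/4 - 13/2*(-80) + (33/2)*124 - ¼*(-80)*124) - 1*(-15890) = (1723/4 + 520 + 2046 + 2480) + 15890 = 21907/4 + 15890 = 85467/4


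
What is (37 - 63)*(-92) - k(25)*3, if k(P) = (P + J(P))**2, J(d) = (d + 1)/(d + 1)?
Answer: 364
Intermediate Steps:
J(d) = 1 (J(d) = (1 + d)/(1 + d) = 1)
k(P) = (1 + P)**2 (k(P) = (P + 1)**2 = (1 + P)**2)
(37 - 63)*(-92) - k(25)*3 = (37 - 63)*(-92) - (1 + 25)**2*3 = -26*(-92) - 26**2*3 = 2392 - 676*3 = 2392 - 1*2028 = 2392 - 2028 = 364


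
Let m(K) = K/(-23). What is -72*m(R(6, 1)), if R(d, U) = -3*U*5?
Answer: -1080/23 ≈ -46.957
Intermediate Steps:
R(d, U) = -15*U
m(K) = -K/23 (m(K) = K*(-1/23) = -K/23)
-72*m(R(6, 1)) = -(-72)*(-15*1)/23 = -(-72)*(-15)/23 = -72*15/23 = -1080/23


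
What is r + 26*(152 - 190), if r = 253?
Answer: -735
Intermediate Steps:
r + 26*(152 - 190) = 253 + 26*(152 - 190) = 253 + 26*(-38) = 253 - 988 = -735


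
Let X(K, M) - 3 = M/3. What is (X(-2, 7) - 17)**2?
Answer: 1225/9 ≈ 136.11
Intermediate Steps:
X(K, M) = 3 + M/3
(X(-2, 7) - 17)**2 = ((3 + (1/3)*7) - 17)**2 = ((3 + 7/3) - 17)**2 = (16/3 - 17)**2 = (-35/3)**2 = 1225/9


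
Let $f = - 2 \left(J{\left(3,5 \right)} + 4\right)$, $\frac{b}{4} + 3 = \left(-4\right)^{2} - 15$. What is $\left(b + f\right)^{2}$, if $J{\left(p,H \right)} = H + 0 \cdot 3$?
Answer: $676$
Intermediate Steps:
$J{\left(p,H \right)} = H$ ($J{\left(p,H \right)} = H + 0 = H$)
$b = -8$ ($b = -12 + 4 \left(\left(-4\right)^{2} - 15\right) = -12 + 4 \left(16 - 15\right) = -12 + 4 \cdot 1 = -12 + 4 = -8$)
$f = -18$ ($f = - 2 \left(5 + 4\right) = \left(-2\right) 9 = -18$)
$\left(b + f\right)^{2} = \left(-8 - 18\right)^{2} = \left(-26\right)^{2} = 676$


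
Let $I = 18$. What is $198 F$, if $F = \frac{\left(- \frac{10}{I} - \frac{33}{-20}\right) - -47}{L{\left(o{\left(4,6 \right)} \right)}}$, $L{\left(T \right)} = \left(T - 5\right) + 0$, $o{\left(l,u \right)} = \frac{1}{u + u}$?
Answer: $- \frac{571362}{295} \approx -1936.8$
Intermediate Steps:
$o{\left(l,u \right)} = \frac{1}{2 u}$
$L{\left(T \right)} = -5 + T$ ($L{\left(T \right)} = \left(-5 + T\right) + 0 = -5 + T$)
$F = - \frac{8657}{885}$ ($F = \frac{\left(- \frac{10}{18} - \frac{33}{-20}\right) - -47}{-5 + \frac{1}{2 \cdot 6}} = \frac{\left(\left(-10\right) \frac{1}{18} - - \frac{33}{20}\right) + 47}{-5 + \frac{1}{2} \cdot \frac{1}{6}} = \frac{\left(- \frac{5}{9} + \frac{33}{20}\right) + 47}{-5 + \frac{1}{12}} = \frac{\frac{197}{180} + 47}{- \frac{59}{12}} = \frac{8657}{180} \left(- \frac{12}{59}\right) = - \frac{8657}{885} \approx -9.7819$)
$198 F = 198 \left(- \frac{8657}{885}\right) = - \frac{571362}{295}$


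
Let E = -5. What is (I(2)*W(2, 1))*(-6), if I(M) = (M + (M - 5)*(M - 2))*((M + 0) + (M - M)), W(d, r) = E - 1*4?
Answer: 216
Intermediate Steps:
W(d, r) = -9 (W(d, r) = -5 - 1*4 = -5 - 4 = -9)
I(M) = M*(M + (-5 + M)*(-2 + M)) (I(M) = (M + (-5 + M)*(-2 + M))*(M + 0) = (M + (-5 + M)*(-2 + M))*M = M*(M + (-5 + M)*(-2 + M)))
(I(2)*W(2, 1))*(-6) = ((2*(10 + 2² - 6*2))*(-9))*(-6) = ((2*(10 + 4 - 12))*(-9))*(-6) = ((2*2)*(-9))*(-6) = (4*(-9))*(-6) = -36*(-6) = 216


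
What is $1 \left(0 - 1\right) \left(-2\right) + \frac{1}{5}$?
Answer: $\frac{11}{5} \approx 2.2$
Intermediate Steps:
$1 \left(0 - 1\right) \left(-2\right) + \frac{1}{5} = 1 \left(-1\right) \left(-2\right) + \frac{1}{5} = \left(-1\right) \left(-2\right) + \frac{1}{5} = 2 + \frac{1}{5} = \frac{11}{5}$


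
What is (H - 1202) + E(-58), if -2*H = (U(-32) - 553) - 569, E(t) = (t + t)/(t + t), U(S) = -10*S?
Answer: -800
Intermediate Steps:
E(t) = 1 (E(t) = (2*t)/((2*t)) = (2*t)*(1/(2*t)) = 1)
H = 401 (H = -((-10*(-32) - 553) - 569)/2 = -((320 - 553) - 569)/2 = -(-233 - 569)/2 = -½*(-802) = 401)
(H - 1202) + E(-58) = (401 - 1202) + 1 = -801 + 1 = -800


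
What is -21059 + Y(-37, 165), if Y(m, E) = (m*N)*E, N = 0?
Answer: -21059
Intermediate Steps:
Y(m, E) = 0 (Y(m, E) = (m*0)*E = 0*E = 0)
-21059 + Y(-37, 165) = -21059 + 0 = -21059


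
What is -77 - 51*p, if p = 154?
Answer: -7931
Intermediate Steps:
-77 - 51*p = -77 - 51*154 = -77 - 7854 = -7931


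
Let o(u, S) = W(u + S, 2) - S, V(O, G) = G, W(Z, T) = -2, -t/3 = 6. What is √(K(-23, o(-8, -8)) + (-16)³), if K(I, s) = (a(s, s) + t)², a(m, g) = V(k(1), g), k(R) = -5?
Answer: 4*I*√247 ≈ 62.865*I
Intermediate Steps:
t = -18 (t = -3*6 = -18)
a(m, g) = g
o(u, S) = -2 - S
K(I, s) = (-18 + s)² (K(I, s) = (s - 18)² = (-18 + s)²)
√(K(-23, o(-8, -8)) + (-16)³) = √((-18 + (-2 - 1*(-8)))² + (-16)³) = √((-18 + (-2 + 8))² - 4096) = √((-18 + 6)² - 4096) = √((-12)² - 4096) = √(144 - 4096) = √(-3952) = 4*I*√247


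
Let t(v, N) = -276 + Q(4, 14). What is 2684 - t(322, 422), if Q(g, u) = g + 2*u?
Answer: 2928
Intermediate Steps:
t(v, N) = -244 (t(v, N) = -276 + (4 + 2*14) = -276 + (4 + 28) = -276 + 32 = -244)
2684 - t(322, 422) = 2684 - 1*(-244) = 2684 + 244 = 2928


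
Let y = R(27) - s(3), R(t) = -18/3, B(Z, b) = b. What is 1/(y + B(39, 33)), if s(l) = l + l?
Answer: 1/21 ≈ 0.047619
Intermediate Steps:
R(t) = -6 (R(t) = -18*1/3 = -6)
s(l) = 2*l
y = -12 (y = -6 - 2*3 = -6 - 1*6 = -6 - 6 = -12)
1/(y + B(39, 33)) = 1/(-12 + 33) = 1/21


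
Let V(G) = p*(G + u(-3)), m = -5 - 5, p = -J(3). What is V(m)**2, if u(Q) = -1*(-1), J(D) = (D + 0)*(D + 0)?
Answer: 6561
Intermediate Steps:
J(D) = D**2 (J(D) = D*D = D**2)
u(Q) = 1
p = -9 (p = -1*3**2 = -1*9 = -9)
m = -10
V(G) = -9 - 9*G (V(G) = -9*(G + 1) = -9*(1 + G) = -9 - 9*G)
V(m)**2 = (-9 - 9*(-10))**2 = (-9 + 90)**2 = 81**2 = 6561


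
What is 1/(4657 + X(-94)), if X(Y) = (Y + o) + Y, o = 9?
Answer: 1/4478 ≈ 0.00022331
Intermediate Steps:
X(Y) = 9 + 2*Y (X(Y) = (Y + 9) + Y = (9 + Y) + Y = 9 + 2*Y)
1/(4657 + X(-94)) = 1/(4657 + (9 + 2*(-94))) = 1/(4657 + (9 - 188)) = 1/(4657 - 179) = 1/4478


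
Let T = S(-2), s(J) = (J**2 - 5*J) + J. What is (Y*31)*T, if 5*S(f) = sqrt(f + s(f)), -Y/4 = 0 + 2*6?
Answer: -1488*sqrt(10)/5 ≈ -941.09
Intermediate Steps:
Y = -48 (Y = -4*(0 + 2*6) = -4*(0 + 12) = -4*12 = -48)
s(J) = J**2 - 4*J
S(f) = sqrt(f + f*(-4 + f))/5
T = sqrt(10)/5 (T = sqrt(-2*(-3 - 2))/5 = sqrt(-2*(-5))/5 = sqrt(10)/5 ≈ 0.63246)
(Y*31)*T = (-48*31)*(sqrt(10)/5) = -1488*sqrt(10)/5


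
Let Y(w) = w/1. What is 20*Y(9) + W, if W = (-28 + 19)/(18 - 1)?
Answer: 3051/17 ≈ 179.47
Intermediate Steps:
Y(w) = w (Y(w) = w*1 = w)
W = -9/17 ≈ -0.52941
20*Y(9) + W = 20*9 - 9/17 = 180 - 9/17 = 3051/17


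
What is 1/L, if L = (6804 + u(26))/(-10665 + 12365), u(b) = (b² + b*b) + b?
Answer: 850/4091 ≈ 0.20777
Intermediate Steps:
u(b) = b + 2*b² (u(b) = (b² + b²) + b = 2*b² + b = b + 2*b²)
L = 4091/850 (L = (6804 + 26*(1 + 2*26))/(-10665 + 12365) = (6804 + 26*(1 + 52))/1700 = (6804 + 26*53)*(1/1700) = (6804 + 1378)*(1/1700) = 8182*(1/1700) = 4091/850 ≈ 4.8129)
1/L = 1/(4091/850) = 850/4091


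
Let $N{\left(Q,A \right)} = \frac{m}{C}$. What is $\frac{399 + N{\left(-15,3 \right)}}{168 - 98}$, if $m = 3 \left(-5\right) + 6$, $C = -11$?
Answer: $\frac{2199}{385} \approx 5.7117$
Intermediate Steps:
$m = -9$ ($m = -15 + 6 = -9$)
$N{\left(Q,A \right)} = \frac{9}{11}$ ($N{\left(Q,A \right)} = - \frac{9}{-11} = \left(-9\right) \left(- \frac{1}{11}\right) = \frac{9}{11}$)
$\frac{399 + N{\left(-15,3 \right)}}{168 - 98} = \frac{399 + \frac{9}{11}}{168 - 98} = \frac{4398}{11 \cdot 70} = \frac{4398}{11} \cdot \frac{1}{70} = \frac{2199}{385}$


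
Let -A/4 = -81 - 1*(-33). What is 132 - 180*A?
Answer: -34428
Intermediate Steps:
A = 192 (A = -4*(-81 - 1*(-33)) = -4*(-81 + 33) = -4*(-48) = 192)
132 - 180*A = 132 - 180*192 = 132 - 34560 = -34428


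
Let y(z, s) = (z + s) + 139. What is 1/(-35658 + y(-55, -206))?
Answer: -1/35780 ≈ -2.7949e-5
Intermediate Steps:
y(z, s) = 139 + s + z (y(z, s) = (s + z) + 139 = 139 + s + z)
1/(-35658 + y(-55, -206)) = 1/(-35658 + (139 - 206 - 55)) = 1/(-35658 - 122) = 1/(-35780) = -1/35780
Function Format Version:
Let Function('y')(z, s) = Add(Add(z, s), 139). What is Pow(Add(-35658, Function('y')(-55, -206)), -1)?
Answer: Rational(-1, 35780) ≈ -2.7949e-5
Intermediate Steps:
Function('y')(z, s) = Add(139, s, z) (Function('y')(z, s) = Add(Add(s, z), 139) = Add(139, s, z))
Pow(Add(-35658, Function('y')(-55, -206)), -1) = Pow(Add(-35658, Add(139, -206, -55)), -1) = Pow(Add(-35658, -122), -1) = Pow(-35780, -1) = Rational(-1, 35780)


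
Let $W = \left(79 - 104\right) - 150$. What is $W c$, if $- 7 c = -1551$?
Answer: $-38775$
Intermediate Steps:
$W = -175$ ($W = -25 - 150 = -175$)
$c = \frac{1551}{7}$ ($c = \left(- \frac{1}{7}\right) \left(-1551\right) = \frac{1551}{7} \approx 221.57$)
$W c = \left(-175\right) \frac{1551}{7} = -38775$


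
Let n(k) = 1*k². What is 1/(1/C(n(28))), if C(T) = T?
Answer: 784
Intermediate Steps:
n(k) = k²
1/(1/C(n(28))) = 1/(1/(28²)) = 1/(1/784) = 784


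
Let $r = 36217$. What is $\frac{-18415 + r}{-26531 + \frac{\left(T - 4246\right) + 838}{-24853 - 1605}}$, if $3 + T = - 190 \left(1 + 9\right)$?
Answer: $- \frac{471005316}{701951887} \approx -0.67099$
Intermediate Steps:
$T = -1903$ ($T = -3 - 190 \left(1 + 9\right) = -3 - 1900 = -1903$)
$\frac{-18415 + r}{-26531 + \frac{\left(T - 4246\right) + 838}{-24853 - 1605}} = \frac{-18415 + 36217}{-26531 + \frac{\left(-1903 - 4246\right) + 838}{-24853 - 1605}} = \frac{17802}{-26531 + \frac{-6149 + 838}{-26458}} = \frac{17802}{-26531 - - \frac{5311}{26458}} = \frac{17802}{-26531 + \frac{5311}{26458}} = \frac{17802}{- \frac{701951887}{26458}} = 17802 \left(- \frac{26458}{701951887}\right) = - \frac{471005316}{701951887}$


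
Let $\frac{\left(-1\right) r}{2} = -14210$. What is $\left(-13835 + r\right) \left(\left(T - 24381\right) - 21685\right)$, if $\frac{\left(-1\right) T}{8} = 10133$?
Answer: $-1854191050$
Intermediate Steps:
$r = 28420$ ($r = \left(-2\right) \left(-14210\right) = 28420$)
$T = -81064$ ($T = \left(-8\right) 10133 = -81064$)
$\left(-13835 + r\right) \left(\left(T - 24381\right) - 21685\right) = \left(-13835 + 28420\right) \left(\left(-81064 - 24381\right) - 21685\right) = 14585 \left(-105445 - 21685\right) = 14585 \left(-127130\right) = -1854191050$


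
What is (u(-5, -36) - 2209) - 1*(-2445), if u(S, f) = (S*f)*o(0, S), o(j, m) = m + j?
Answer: -664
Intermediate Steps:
o(j, m) = j + m
u(S, f) = f*S**2 (u(S, f) = (S*f)*(0 + S) = (S*f)*S = f*S**2)
(u(-5, -36) - 2209) - 1*(-2445) = (-36*(-5)**2 - 2209) - 1*(-2445) = (-36*25 - 2209) + 2445 = (-900 - 2209) + 2445 = -3109 + 2445 = -664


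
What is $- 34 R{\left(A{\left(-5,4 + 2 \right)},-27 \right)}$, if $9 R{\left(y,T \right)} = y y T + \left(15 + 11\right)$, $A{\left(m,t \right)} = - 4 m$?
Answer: $\frac{366316}{9} \approx 40702.0$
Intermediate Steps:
$R{\left(y,T \right)} = \frac{26}{9} + \frac{T y^{2}}{9}$ ($R{\left(y,T \right)} = \frac{y y T + \left(15 + 11\right)}{9} = \frac{y^{2} T + 26}{9} = \frac{T y^{2} + 26}{9} = \frac{26 + T y^{2}}{9} = \frac{26}{9} + \frac{T y^{2}}{9}$)
$- 34 R{\left(A{\left(-5,4 + 2 \right)},-27 \right)} = - 34 \left(\frac{26}{9} + \frac{1}{9} \left(-27\right) \left(\left(-4\right) \left(-5\right)\right)^{2}\right) = - 34 \left(\frac{26}{9} + \frac{1}{9} \left(-27\right) 20^{2}\right) = - 34 \left(\frac{26}{9} + \frac{1}{9} \left(-27\right) 400\right) = - 34 \left(\frac{26}{9} - 1200\right) = \left(-34\right) \left(- \frac{10774}{9}\right) = \frac{366316}{9}$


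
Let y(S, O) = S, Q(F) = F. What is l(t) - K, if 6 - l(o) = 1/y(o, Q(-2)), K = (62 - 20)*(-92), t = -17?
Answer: 65791/17 ≈ 3870.1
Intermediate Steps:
K = -3864 (K = 42*(-92) = -3864)
l(o) = 6 - 1/o
l(t) - K = (6 - 1/(-17)) - 1*(-3864) = (6 - 1*(-1/17)) + 3864 = (6 + 1/17) + 3864 = 103/17 + 3864 = 65791/17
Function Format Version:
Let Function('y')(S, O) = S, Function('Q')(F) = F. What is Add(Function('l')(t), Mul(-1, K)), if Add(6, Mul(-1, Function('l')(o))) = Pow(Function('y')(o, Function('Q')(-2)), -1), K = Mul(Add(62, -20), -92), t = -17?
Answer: Rational(65791, 17) ≈ 3870.1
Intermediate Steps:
K = -3864 (K = Mul(42, -92) = -3864)
Function('l')(o) = Add(6, Mul(-1, Pow(o, -1)))
Add(Function('l')(t), Mul(-1, K)) = Add(Add(6, Mul(-1, Pow(-17, -1))), Mul(-1, -3864)) = Add(Add(6, Mul(-1, Rational(-1, 17))), 3864) = Add(Add(6, Rational(1, 17)), 3864) = Add(Rational(103, 17), 3864) = Rational(65791, 17)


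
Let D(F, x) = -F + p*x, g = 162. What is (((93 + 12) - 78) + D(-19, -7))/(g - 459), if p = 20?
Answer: 94/297 ≈ 0.31650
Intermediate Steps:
D(F, x) = -F + 20*x
(((93 + 12) - 78) + D(-19, -7))/(g - 459) = (((93 + 12) - 78) + (-1*(-19) + 20*(-7)))/(162 - 459) = ((105 - 78) + (19 - 140))/(-297) = (27 - 121)*(-1/297) = -94*(-1/297) = 94/297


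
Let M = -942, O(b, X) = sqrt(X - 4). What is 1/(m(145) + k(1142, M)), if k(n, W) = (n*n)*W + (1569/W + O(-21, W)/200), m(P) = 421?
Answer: -605636809410770000/744038185957355968275263977 - 2464900*I*sqrt(946)/744038185957355968275263977 ≈ -8.1399e-10 - 1.0189e-19*I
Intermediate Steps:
O(b, X) = sqrt(-4 + X)
k(n, W) = 1569/W + sqrt(-4 + W)/200 + W*n**2 (k(n, W) = (n*n)*W + (1569/W + sqrt(-4 + W)/200) = n**2*W + (1569/W + sqrt(-4 + W)*(1/200)) = W*n**2 + (1569/W + sqrt(-4 + W)/200) = 1569/W + sqrt(-4 + W)/200 + W*n**2)
1/(m(145) + k(1142, M)) = 1/(421 + (1569/(-942) + sqrt(-4 - 942)/200 - 942*1142**2)) = 1/(421 + (1569*(-1/942) + sqrt(-946)/200 - 942*1304164)) = 1/(421 + (-523/314 + (I*sqrt(946))/200 - 1228522488)) = 1/(421 + (-523/314 + I*sqrt(946)/200 - 1228522488)) = 1/(421 + (-385756061755/314 + I*sqrt(946)/200)) = 1/(-385755929561/314 + I*sqrt(946)/200)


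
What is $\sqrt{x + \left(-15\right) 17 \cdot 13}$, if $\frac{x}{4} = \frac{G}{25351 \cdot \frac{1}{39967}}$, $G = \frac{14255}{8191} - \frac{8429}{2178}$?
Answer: $\frac{i \sqrt{156290081703455241339241}}{6852451353} \approx 57.693 i$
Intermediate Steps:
$G = - \frac{37994549}{17839998}$ ($G = 14255 \cdot \frac{1}{8191} - \frac{8429}{2178} = \frac{14255}{8191} - \frac{8429}{2178} = - \frac{37994549}{17839998} \approx -2.1297$)
$x = - \frac{3037056279766}{226130894649}$ ($x = 4 \left(- \frac{37994549}{17839998 \cdot \frac{25351}{39967}}\right) = 4 \left(\left(- \frac{37994549}{17839998}\right) \frac{39967}{25351}\right) = 4 \left(- \frac{1518528139883}{452261789298}\right) = - \frac{3037056279766}{226130894649} \approx -13.431$)
$\sqrt{x + \left(-15\right) 17 \cdot 13} = \sqrt{- \frac{3037056279766}{226130894649} + \left(-15\right) 17 \cdot 13} = \sqrt{- \frac{3037056279766}{226130894649} - 3315} = \sqrt{- \frac{752660972041201}{226130894649}} = \frac{i \sqrt{156290081703455241339241}}{6852451353}$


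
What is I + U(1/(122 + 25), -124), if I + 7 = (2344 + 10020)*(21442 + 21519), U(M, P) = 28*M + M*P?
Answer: 26027320021/49 ≈ 5.3117e+8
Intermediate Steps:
I = 531169797 (I = -7 + (2344 + 10020)*(21442 + 21519) = -7 + 12364*42961 = -7 + 531169804 = 531169797)
I + U(1/(122 + 25), -124) = 531169797 + (28 - 124)/(122 + 25) = 531169797 - 96/147 = 531169797 + (1/147)*(-96) = 531169797 - 32/49 = 26027320021/49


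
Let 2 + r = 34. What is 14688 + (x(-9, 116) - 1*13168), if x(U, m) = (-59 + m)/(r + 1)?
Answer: 16739/11 ≈ 1521.7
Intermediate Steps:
r = 32 (r = -2 + 34 = 32)
x(U, m) = -59/33 + m/33 (x(U, m) = (-59 + m)/(32 + 1) = (-59 + m)/33 = (-59 + m)*(1/33) = -59/33 + m/33)
14688 + (x(-9, 116) - 1*13168) = 14688 + ((-59/33 + (1/33)*116) - 1*13168) = 14688 + ((-59/33 + 116/33) - 13168) = 14688 + (19/11 - 13168) = 14688 - 144829/11 = 16739/11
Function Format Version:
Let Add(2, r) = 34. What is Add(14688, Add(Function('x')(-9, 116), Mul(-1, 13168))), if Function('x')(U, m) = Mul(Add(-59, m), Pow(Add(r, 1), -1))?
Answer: Rational(16739, 11) ≈ 1521.7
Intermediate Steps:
r = 32 (r = Add(-2, 34) = 32)
Function('x')(U, m) = Add(Rational(-59, 33), Mul(Rational(1, 33), m)) (Function('x')(U, m) = Mul(Add(-59, m), Pow(Add(32, 1), -1)) = Mul(Add(-59, m), Pow(33, -1)) = Mul(Add(-59, m), Rational(1, 33)) = Add(Rational(-59, 33), Mul(Rational(1, 33), m)))
Add(14688, Add(Function('x')(-9, 116), Mul(-1, 13168))) = Add(14688, Add(Add(Rational(-59, 33), Mul(Rational(1, 33), 116)), Mul(-1, 13168))) = Add(14688, Add(Add(Rational(-59, 33), Rational(116, 33)), -13168)) = Add(14688, Add(Rational(19, 11), -13168)) = Add(14688, Rational(-144829, 11)) = Rational(16739, 11)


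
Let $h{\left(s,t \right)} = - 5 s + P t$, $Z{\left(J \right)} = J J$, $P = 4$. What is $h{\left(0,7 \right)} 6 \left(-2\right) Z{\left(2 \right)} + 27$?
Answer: $-1317$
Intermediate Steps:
$Z{\left(J \right)} = J^{2}$
$h{\left(s,t \right)} = - 5 s + 4 t$
$h{\left(0,7 \right)} 6 \left(-2\right) Z{\left(2 \right)} + 27 = \left(\left(-5\right) 0 + 4 \cdot 7\right) 6 \left(-2\right) 2^{2} + 27 = \left(0 + 28\right) \left(\left(-12\right) 4\right) + 27 = 28 \left(-48\right) + 27 = -1344 + 27 = -1317$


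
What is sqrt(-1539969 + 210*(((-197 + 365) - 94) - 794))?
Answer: I*sqrt(1691169) ≈ 1300.4*I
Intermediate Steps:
sqrt(-1539969 + 210*(((-197 + 365) - 94) - 794)) = sqrt(-1539969 + 210*((168 - 94) - 794)) = sqrt(-1539969 + 210*(74 - 794)) = sqrt(-1539969 + 210*(-720)) = sqrt(-1539969 - 151200) = sqrt(-1691169) = I*sqrt(1691169)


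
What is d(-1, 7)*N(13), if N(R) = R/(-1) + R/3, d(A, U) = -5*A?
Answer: -130/3 ≈ -43.333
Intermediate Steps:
N(R) = -2*R/3 (N(R) = R*(-1) + R*(⅓) = -R + R/3 = -2*R/3)
d(-1, 7)*N(13) = (-5*(-1))*(-⅔*13) = 5*(-26/3) = -130/3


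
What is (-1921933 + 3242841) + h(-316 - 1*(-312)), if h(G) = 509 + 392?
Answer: 1321809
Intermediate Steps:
h(G) = 901
(-1921933 + 3242841) + h(-316 - 1*(-312)) = (-1921933 + 3242841) + 901 = 1320908 + 901 = 1321809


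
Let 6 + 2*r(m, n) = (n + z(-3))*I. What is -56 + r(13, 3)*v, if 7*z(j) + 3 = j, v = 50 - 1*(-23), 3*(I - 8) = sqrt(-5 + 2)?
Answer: 2455/7 + 365*I*sqrt(3)/14 ≈ 350.71 + 45.157*I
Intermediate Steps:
I = 8 + I*sqrt(3)/3 (I = 8 + sqrt(-5 + 2)/3 = 8 + sqrt(-3)/3 = 8 + (I*sqrt(3))/3 = 8 + I*sqrt(3)/3 ≈ 8.0 + 0.57735*I)
v = 73 (v = 50 + 23 = 73)
z(j) = -3/7 + j/7
r(m, n) = -3 + (8 + I*sqrt(3)/3)*(-6/7 + n)/2 (r(m, n) = -3 + ((n + (-3/7 + (1/7)*(-3)))*(8 + I*sqrt(3)/3))/2 = -3 + ((n + (-3/7 - 3/7))*(8 + I*sqrt(3)/3))/2 = -3 + ((n - 6/7)*(8 + I*sqrt(3)/3))/2 = -3 + ((-6/7 + n)*(8 + I*sqrt(3)/3))/2 = -3 + ((8 + I*sqrt(3)/3)*(-6/7 + n))/2 = -3 + (8 + I*sqrt(3)/3)*(-6/7 + n)/2)
-56 + r(13, 3)*v = -56 + (-45/7 - I*sqrt(3)/7 + (1/6)*3*(24 + I*sqrt(3)))*73 = -56 + (-45/7 - I*sqrt(3)/7 + (12 + I*sqrt(3)/2))*73 = -56 + (39/7 + 5*I*sqrt(3)/14)*73 = -56 + (2847/7 + 365*I*sqrt(3)/14) = 2455/7 + 365*I*sqrt(3)/14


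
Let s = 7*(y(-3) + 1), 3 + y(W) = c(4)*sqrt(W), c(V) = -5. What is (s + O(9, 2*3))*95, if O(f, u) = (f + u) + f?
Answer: 950 - 3325*I*sqrt(3) ≈ 950.0 - 5759.1*I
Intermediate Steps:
y(W) = -3 - 5*sqrt(W)
O(f, u) = u + 2*f
s = -14 - 35*I*sqrt(3) (s = 7*((-3 - 5*I*sqrt(3)) + 1) = 7*(-2 - 5*I*sqrt(3)) = -14 - 35*I*sqrt(3) ≈ -14.0 - 60.622*I)
(s + O(9, 2*3))*95 = ((-14 - 35*I*sqrt(3)) + (2*3 + 2*9))*95 = ((-14 - 35*I*sqrt(3)) + (6 + 18))*95 = ((-14 - 35*I*sqrt(3)) + 24)*95 = (10 - 35*I*sqrt(3))*95 = 950 - 3325*I*sqrt(3)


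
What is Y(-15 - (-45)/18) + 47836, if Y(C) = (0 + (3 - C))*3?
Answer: 95765/2 ≈ 47883.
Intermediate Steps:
Y(C) = 9 - 3*C (Y(C) = (3 - C)*3 = 9 - 3*C)
Y(-15 - (-45)/18) + 47836 = (9 - 3*(-15 - (-45)/18)) + 47836 = (9 - 3*(-15 - 1*(-5/2))) + 47836 = (9 - 3*(-15 + 5/2)) + 47836 = (9 - 3*(-25/2)) + 47836 = (9 + 75/2) + 47836 = 93/2 + 47836 = 95765/2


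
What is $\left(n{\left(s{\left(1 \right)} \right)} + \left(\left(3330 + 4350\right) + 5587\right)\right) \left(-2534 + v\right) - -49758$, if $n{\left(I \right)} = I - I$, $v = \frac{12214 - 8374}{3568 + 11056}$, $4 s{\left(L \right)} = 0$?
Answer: $- \frac{15339358700}{457} \approx -3.3565 \cdot 10^{7}$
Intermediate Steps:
$s{\left(L \right)} = 0$ ($s{\left(L \right)} = \frac{1}{4} \cdot 0 = 0$)
$v = \frac{120}{457}$ ($v = \frac{3840}{14624} = 3840 \cdot \frac{1}{14624} = \frac{120}{457} \approx 0.26258$)
$n{\left(I \right)} = 0$
$\left(n{\left(s{\left(1 \right)} \right)} + \left(\left(3330 + 4350\right) + 5587\right)\right) \left(-2534 + v\right) - -49758 = \left(0 + \left(\left(3330 + 4350\right) + 5587\right)\right) \left(-2534 + \frac{120}{457}\right) - -49758 = \left(0 + \left(7680 + 5587\right)\right) \left(- \frac{1157918}{457}\right) + 49758 = \left(0 + 13267\right) \left(- \frac{1157918}{457}\right) + 49758 = 13267 \left(- \frac{1157918}{457}\right) + 49758 = - \frac{15362098106}{457} + 49758 = - \frac{15339358700}{457}$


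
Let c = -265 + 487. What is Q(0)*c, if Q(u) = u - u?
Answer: 0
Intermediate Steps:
Q(u) = 0
c = 222
Q(0)*c = 0*222 = 0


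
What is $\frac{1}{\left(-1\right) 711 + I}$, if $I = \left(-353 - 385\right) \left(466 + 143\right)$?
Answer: $- \frac{1}{450153} \approx -2.2215 \cdot 10^{-6}$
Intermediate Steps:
$I = -449442$ ($I = \left(-738\right) 609 = -449442$)
$\frac{1}{\left(-1\right) 711 + I} = \frac{1}{\left(-1\right) 711 - 449442} = \frac{1}{-711 - 449442} = \frac{1}{-450153} = - \frac{1}{450153}$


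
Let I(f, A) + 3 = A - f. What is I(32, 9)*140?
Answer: -3640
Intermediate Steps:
I(f, A) = -3 + A - f (I(f, A) = -3 + (A - f) = -3 + A - f)
I(32, 9)*140 = (-3 + 9 - 1*32)*140 = (-3 + 9 - 32)*140 = -26*140 = -3640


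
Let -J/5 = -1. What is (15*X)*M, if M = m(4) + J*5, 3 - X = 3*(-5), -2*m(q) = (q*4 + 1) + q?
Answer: 3915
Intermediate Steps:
J = 5 (J = -5*(-1) = 5)
m(q) = -½ - 5*q/2 (m(q) = -((q*4 + 1) + q)/2 = -((4*q + 1) + q)/2 = -((1 + 4*q) + q)/2 = -(1 + 5*q)/2 = -½ - 5*q/2)
X = 18 (X = 3 - 3*(-5) = 3 - 1*(-15) = 3 + 15 = 18)
M = 29/2 (M = (-½ - 5/2*4) + 5*5 = (-½ - 10) + 25 = -21/2 + 25 = 29/2 ≈ 14.500)
(15*X)*M = (15*18)*(29/2) = 270*(29/2) = 3915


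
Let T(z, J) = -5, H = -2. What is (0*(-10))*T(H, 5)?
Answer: 0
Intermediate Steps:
(0*(-10))*T(H, 5) = (0*(-10))*(-5) = 0*(-5) = 0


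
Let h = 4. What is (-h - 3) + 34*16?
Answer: 537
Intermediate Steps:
(-h - 3) + 34*16 = (-1*4 - 3) + 34*16 = (-4 - 3) + 544 = -7 + 544 = 537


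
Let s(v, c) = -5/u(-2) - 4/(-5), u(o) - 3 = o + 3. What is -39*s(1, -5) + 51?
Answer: 1371/20 ≈ 68.550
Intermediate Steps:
u(o) = 6 + o (u(o) = 3 + (o + 3) = 3 + (3 + o) = 6 + o)
s(v, c) = -9/20 (s(v, c) = -5/(6 - 2) - 4/(-5) = -5/4 - 4*(-⅕) = -5*¼ + ⅘ = -5/4 + ⅘ = -9/20)
-39*s(1, -5) + 51 = -39*(-9/20) + 51 = 351/20 + 51 = 1371/20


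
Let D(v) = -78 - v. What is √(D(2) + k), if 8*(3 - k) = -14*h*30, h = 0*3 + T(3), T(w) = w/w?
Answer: 7*I*√2/2 ≈ 4.9497*I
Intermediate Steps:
T(w) = 1
h = 1 (h = 0*3 + 1 = 0 + 1 = 1)
k = 111/2 (k = 3 - (-14*1)*30/8 = 3 - (-7)*30/4 = 3 - ⅛*(-420) = 3 + 105/2 = 111/2 ≈ 55.500)
√(D(2) + k) = √((-78 - 1*2) + 111/2) = √((-78 - 2) + 111/2) = √(-80 + 111/2) = √(-49/2) = 7*I*√2/2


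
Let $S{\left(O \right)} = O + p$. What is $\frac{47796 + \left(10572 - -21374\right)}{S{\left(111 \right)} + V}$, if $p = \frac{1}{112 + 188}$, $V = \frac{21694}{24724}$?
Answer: $\frac{147865590600}{207460531} \approx 712.74$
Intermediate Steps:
$V = \frac{10847}{12362}$ ($V = 21694 \cdot \frac{1}{24724} = \frac{10847}{12362} \approx 0.87745$)
$p = \frac{1}{300} \approx 0.0033333$
$S{\left(O \right)} = \frac{1}{300} + O$ ($S{\left(O \right)} = O + \frac{1}{300} = \frac{1}{300} + O$)
$\frac{47796 + \left(10572 - -21374\right)}{S{\left(111 \right)} + V} = \frac{47796 + \left(10572 - -21374\right)}{\left(\frac{1}{300} + 111\right) + \frac{10847}{12362}} = \frac{47796 + \left(10572 + 21374\right)}{\frac{33301}{300} + \frac{10847}{12362}} = \frac{47796 + 31946}{\frac{207460531}{1854300}} = 79742 \cdot \frac{1854300}{207460531} = \frac{147865590600}{207460531}$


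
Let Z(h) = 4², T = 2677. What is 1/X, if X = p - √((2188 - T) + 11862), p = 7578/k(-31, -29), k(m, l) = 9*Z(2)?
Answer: -3368/550631 - 64*√11373/550631 ≈ -0.018512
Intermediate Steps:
Z(h) = 16
k(m, l) = 144 (k(m, l) = 9*16 = 144)
p = 421/8 (p = 7578/144 = 7578*(1/144) = 421/8 ≈ 52.625)
X = 421/8 - √11373 (X = 421/8 - √((2188 - 1*2677) + 11862) = 421/8 - √((2188 - 2677) + 11862) = 421/8 - √(-489 + 11862) = 421/8 - √11373 ≈ -54.019)
1/X = 1/(421/8 - √11373)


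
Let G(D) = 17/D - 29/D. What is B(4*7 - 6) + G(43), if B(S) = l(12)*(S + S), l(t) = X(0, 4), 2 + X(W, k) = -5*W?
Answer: -3796/43 ≈ -88.279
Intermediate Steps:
G(D) = -12/D
X(W, k) = -2 - 5*W
l(t) = -2 (l(t) = -2 - 5*0 = -2 + 0 = -2)
B(S) = -4*S (B(S) = -2*(S + S) = -4*S)
B(4*7 - 6) + G(43) = -4*(4*7 - 6) - 12/43 = -4*(28 - 6) - 12*1/43 = -4*22 - 12/43 = -88 - 12/43 = -3796/43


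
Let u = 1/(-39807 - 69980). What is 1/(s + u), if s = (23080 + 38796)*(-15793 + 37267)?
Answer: 109787/145876756167287 ≈ 7.5260e-10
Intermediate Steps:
u = -1/109787 (u = 1/(-109787) = -1/109787 ≈ -9.1085e-6)
s = 1328725224 (s = 61876*21474 = 1328725224)
1/(s + u) = 1/(1328725224 - 1/109787) = 1/(145876756167287/109787) = 109787/145876756167287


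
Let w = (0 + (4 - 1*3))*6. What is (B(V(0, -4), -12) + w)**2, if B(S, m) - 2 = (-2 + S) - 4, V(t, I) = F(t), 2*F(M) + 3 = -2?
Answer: 1/4 ≈ 0.25000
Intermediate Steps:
F(M) = -5/2 (F(M) = -3/2 + (1/2)*(-2) = -3/2 - 1 = -5/2)
V(t, I) = -5/2
B(S, m) = -4 + S (B(S, m) = 2 + ((-2 + S) - 4) = 2 + (-6 + S) = -4 + S)
w = 6 (w = (0 + (4 - 3))*6 = (0 + 1)*6 = 1*6 = 6)
(B(V(0, -4), -12) + w)**2 = ((-4 - 5/2) + 6)**2 = (-13/2 + 6)**2 = (-1/2)**2 = 1/4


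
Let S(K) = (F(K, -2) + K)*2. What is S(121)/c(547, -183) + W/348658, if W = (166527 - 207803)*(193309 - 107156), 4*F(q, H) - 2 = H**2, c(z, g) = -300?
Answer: -106690078961/10459740 ≈ -10200.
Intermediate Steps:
F(q, H) = 1/2 + H**2/4
W = -3556051228 (W = -41276*86153 = -3556051228)
S(K) = 3 + 2*K (S(K) = ((1/2 + (1/4)*(-2)**2) + K)*2 = ((1/2 + (1/4)*4) + K)*2 = ((1/2 + 1) + K)*2 = (3/2 + K)*2 = 3 + 2*K)
S(121)/c(547, -183) + W/348658 = (3 + 2*121)/(-300) - 3556051228/348658 = (3 + 242)*(-1/300) - 3556051228*1/348658 = 245*(-1/300) - 1778025614/174329 = -49/60 - 1778025614/174329 = -106690078961/10459740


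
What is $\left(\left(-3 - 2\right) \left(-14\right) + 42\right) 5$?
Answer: $560$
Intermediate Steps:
$\left(\left(-3 - 2\right) \left(-14\right) + 42\right) 5 = \left(\left(-5\right) \left(-14\right) + 42\right) 5 = \left(70 + 42\right) 5 = 112 \cdot 5 = 560$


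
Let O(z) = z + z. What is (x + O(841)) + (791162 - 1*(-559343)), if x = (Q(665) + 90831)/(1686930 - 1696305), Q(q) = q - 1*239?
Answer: 4225553956/3125 ≈ 1.3522e+6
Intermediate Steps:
Q(q) = -239 + q (Q(q) = q - 239 = -239 + q)
O(z) = 2*z
x = -30419/3125 (x = ((-239 + 665) + 90831)/(1686930 - 1696305) = (426 + 90831)/(-9375) = 91257*(-1/9375) = -30419/3125 ≈ -9.7341)
(x + O(841)) + (791162 - 1*(-559343)) = (-30419/3125 + 2*841) + (791162 - 1*(-559343)) = (-30419/3125 + 1682) + (791162 + 559343) = 5225831/3125 + 1350505 = 4225553956/3125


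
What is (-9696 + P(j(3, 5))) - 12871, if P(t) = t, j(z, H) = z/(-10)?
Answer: -225673/10 ≈ -22567.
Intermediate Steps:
j(z, H) = -z/10 (j(z, H) = z*(-⅒) = -z/10)
(-9696 + P(j(3, 5))) - 12871 = (-9696 - ⅒*3) - 12871 = (-9696 - 3/10) - 12871 = -96963/10 - 12871 = -225673/10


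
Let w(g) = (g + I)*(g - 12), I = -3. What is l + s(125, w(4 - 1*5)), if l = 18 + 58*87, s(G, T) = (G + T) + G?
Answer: 5366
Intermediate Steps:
w(g) = (-12 + g)*(-3 + g) (w(g) = (g - 3)*(g - 12) = (-3 + g)*(-12 + g) = (-12 + g)*(-3 + g))
s(G, T) = T + 2*G
l = 5064 (l = 18 + 5046 = 5064)
l + s(125, w(4 - 1*5)) = 5064 + ((36 + (4 - 1*5)**2 - 15*(4 - 1*5)) + 2*125) = 5064 + ((36 + (4 - 5)**2 - 15*(4 - 5)) + 250) = 5064 + ((36 + (-1)**2 - 15*(-1)) + 250) = 5064 + ((36 + 1 + 15) + 250) = 5064 + (52 + 250) = 5064 + 302 = 5366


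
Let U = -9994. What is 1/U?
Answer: -1/9994 ≈ -0.00010006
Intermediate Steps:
1/U = 1/(-9994) = -1/9994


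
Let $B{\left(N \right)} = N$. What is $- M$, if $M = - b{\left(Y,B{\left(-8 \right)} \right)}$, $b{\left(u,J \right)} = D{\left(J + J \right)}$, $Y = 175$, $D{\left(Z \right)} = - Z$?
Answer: $16$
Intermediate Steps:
$b{\left(u,J \right)} = - 2 J$ ($b{\left(u,J \right)} = - (J + J) = - 2 J$)
$M = -16$ ($M = - \left(-2\right) \left(-8\right) = \left(-1\right) 16 = -16$)
$- M = \left(-1\right) \left(-16\right) = 16$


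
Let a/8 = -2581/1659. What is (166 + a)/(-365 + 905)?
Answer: 127373/447930 ≈ 0.28436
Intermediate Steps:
a = -20648/1659 (a = 8*(-2581/1659) = -20648/1659 ≈ -12.446)
(166 + a)/(-365 + 905) = (166 - 20648/1659)/(-365 + 905) = (254746/1659)/540 = (254746/1659)*(1/540) = 127373/447930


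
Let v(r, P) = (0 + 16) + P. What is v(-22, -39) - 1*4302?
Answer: -4325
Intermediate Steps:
v(r, P) = 16 + P
v(-22, -39) - 1*4302 = (16 - 39) - 1*4302 = -23 - 4302 = -4325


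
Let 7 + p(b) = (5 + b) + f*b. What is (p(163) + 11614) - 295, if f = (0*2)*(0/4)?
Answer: 11480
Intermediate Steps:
f = 0 (f = 0*(0*(1/4)) = 0*0 = 0)
p(b) = -2 + b (p(b) = -7 + ((5 + b) + 0*b) = -7 + ((5 + b) + 0) = -7 + (5 + b) = -2 + b)
(p(163) + 11614) - 295 = ((-2 + 163) + 11614) - 295 = (161 + 11614) - 295 = 11775 - 295 = 11480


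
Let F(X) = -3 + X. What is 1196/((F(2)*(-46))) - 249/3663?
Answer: 31663/1221 ≈ 25.932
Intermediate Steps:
1196/((F(2)*(-46))) - 249/3663 = 1196/(((-3 + 2)*(-46))) - 249/3663 = 1196/((-1*(-46))) - 249*1/3663 = 1196/46 - 83/1221 = 1196*(1/46) - 83/1221 = 26 - 83/1221 = 31663/1221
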